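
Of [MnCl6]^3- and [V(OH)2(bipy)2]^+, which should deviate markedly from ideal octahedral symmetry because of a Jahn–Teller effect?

[MnCl6]^3-: Ligand charges: each chloride is −1. With an overall charge of −3 the manganese centre must be in the +3 oxidation state. Manganese is a group-7 element; Mn(III) is therefore d⁴. Chloride is a weak-field ligand for a first-row metal, so the complex is high-spin. The t₂g³e_g¹ (high-spin) configuration has an unevenly filled e_g set; the Jahn–Teller theorem predicts a tetragonal distortion (typically axial elongation) to lift the degeneracy.
[V(OH)2(bipy)2]^+: Each hydroxide is −1; 2,2′-bipyridine is neutral; balancing the +1 overall charge requires V(III). Group 5 minus oxidation state 3 gives a d² configuration. The d² configuration leaves the e_g set evenly filled (or empty) — no strong Jahn–Teller driving force.

[MnCl6]^3-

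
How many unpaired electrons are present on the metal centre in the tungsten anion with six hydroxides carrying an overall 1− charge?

Ligand charges: each hydroxide is −1. With an overall charge of −1 the tungsten centre must be in the +5 oxidation state.
W sits in group 6, so the d-electron count is 6 − 5 = 1.
In an octahedral field the d¹ configuration is t₂g¹e_g⁰ (only one arrangement possible), giving 1 unpaired electron.

1 unpaired electron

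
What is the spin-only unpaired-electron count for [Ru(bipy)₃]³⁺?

2,2′-bipyridine is neutral; balancing the +3 overall charge requires Ru(III).
Ru sits in group 8, so the d-electron count is 8 − 3 = 5.
Counting donor atoms: 3×2,2′-bipyridine (bidentate) → 6 donors. Coordination number = 6.
The spin state decides the count: a 4d ion has a large Δₒ and is invariably low-spin.
An octahedral low-spin d⁵ ion is t₂g⁵e_g⁰, giving 1 unpaired electron.

1 unpaired electron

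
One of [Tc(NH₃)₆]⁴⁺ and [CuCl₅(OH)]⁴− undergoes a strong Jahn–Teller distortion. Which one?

[CuCl₅(OH)]⁴−

[Tc(NH₃)₆]⁴⁺: Ligand charges: ammonia is neutral. With an overall charge of +4 the technetium centre must be in the +4 oxidation state. Technetium is a group-7 element; Tc(IV) is therefore d³. The d³ configuration leaves the e_g set evenly filled (or empty) — no strong Jahn–Teller driving force.
[CuCl₅(OH)]⁴−: Summing ligand charges against the −4 overall charge gives an oxidation state of +2 for copper. Cu sits in group 11, so the d-electron count is 11 − 2 = 9. The t₂g⁶e_g³ configuration has an unevenly filled e_g set; the Jahn–Teller theorem predicts a tetragonal distortion (typically axial elongation) to lift the degeneracy.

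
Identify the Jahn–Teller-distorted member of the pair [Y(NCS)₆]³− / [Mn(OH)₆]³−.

[Mn(OH)₆]³−

[Y(NCS)₆]³−: Summing ligand charges against the −3 overall charge gives an oxidation state of +3 for yttrium. Y sits in group 3, so the d-electron count is 3 − 3 = 0. The d⁰ configuration leaves the e_g set evenly filled (or empty) — no strong Jahn–Teller driving force.
[Mn(OH)₆]³−: Ligand charges: each hydroxide is −1. With an overall charge of −3 the manganese centre must be in the +3 oxidation state. Manganese is a group-7 element; Mn(III) is therefore d⁴. Hydroxide is a weak-field ligand for a first-row metal, so the complex is high-spin. The t₂g³e_g¹ (high-spin) configuration has an unevenly filled e_g set; the Jahn–Teller theorem predicts a tetragonal distortion (typically axial elongation) to lift the degeneracy.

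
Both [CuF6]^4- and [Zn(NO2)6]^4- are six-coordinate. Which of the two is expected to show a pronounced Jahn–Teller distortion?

[CuF6]^4-

[CuF6]^4-: Each fluoride is −1; balancing the −4 overall charge requires Cu(II). Group 11 minus oxidation state 2 gives a d⁹ configuration. The t₂g⁶e_g³ configuration has an unevenly filled e_g set; the Jahn–Teller theorem predicts a tetragonal distortion (typically axial elongation) to lift the degeneracy.
[Zn(NO2)6]^4-: Summing ligand charges against the −4 overall charge gives an oxidation state of +2 for zinc. Group 12 minus oxidation state 2 gives a d¹⁰ configuration. The d¹⁰ configuration leaves the e_g set evenly filled (or empty) — no strong Jahn–Teller driving force.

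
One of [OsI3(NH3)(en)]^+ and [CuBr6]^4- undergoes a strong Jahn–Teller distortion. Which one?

[CuBr6]^4-

[OsI3(NH3)(en)]^+: Summing ligand charges against the +1 overall charge gives an oxidation state of +4 for osmium. Osmium is a group-8 element; Os(IV) is therefore d⁴. A 5d ion has a large Δₒ and is invariably low-spin. The d⁴ configuration leaves the e_g set evenly filled (or empty) — no strong Jahn–Teller driving force.
[CuBr6]^4-: Ligand charges: each bromide is −1. With an overall charge of −4 the copper centre must be in the +2 oxidation state. Copper is a group-11 element; Cu(II) is therefore d⁹. The t₂g⁶e_g³ configuration has an unevenly filled e_g set; the Jahn–Teller theorem predicts a tetragonal distortion (typically axial elongation) to lift the degeneracy.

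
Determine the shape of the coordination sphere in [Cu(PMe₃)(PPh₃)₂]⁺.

trigonal planar

Trimethylphosphine is neutral; triphenylphosphine is neutral; balancing the +1 overall charge requires Cu(I).
Cu sits in group 11, so the d-electron count is 11 − 1 = 10.
Coordination number: 3.
Three ligands around a d¹⁰ centre minimise repulsion in a trigonal-planar arrangement.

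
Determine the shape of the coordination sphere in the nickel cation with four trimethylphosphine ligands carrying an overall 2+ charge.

square planar

Summing ligand charges against the +2 overall charge gives an oxidation state of +2 for nickel.
Group 10 minus oxidation state 2 gives a d⁸ configuration.
Coordination number: 4.
Trimethylphosphine is a strong-field ligand (high in the spectrochemical series).
A 3d d⁸ ion with strong-field ligands gains enough CFSE to favour square planar over tetrahedral.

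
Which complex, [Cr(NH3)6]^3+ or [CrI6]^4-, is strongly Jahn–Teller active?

[CrI6]^4-

[Cr(NH3)6]^3+: Ligand charges: ammonia is neutral. With an overall charge of +3 the chromium centre must be in the +3 oxidation state. Chromium is a group-6 element; Cr(III) is therefore d³. The d³ configuration leaves the e_g set evenly filled (or empty) — no strong Jahn–Teller driving force.
[CrI6]^4-: Each iodide is −1; balancing the −4 overall charge requires Cr(II). Chromium is a group-6 element; Cr(II) is therefore d⁴. Iodide is a weak-field ligand for a first-row metal, so the complex is high-spin. The t₂g³e_g¹ (high-spin) configuration has an unevenly filled e_g set; the Jahn–Teller theorem predicts a tetragonal distortion (typically axial elongation) to lift the degeneracy.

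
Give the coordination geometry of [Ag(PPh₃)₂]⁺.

Summing ligand charges against the +1 overall charge gives an oxidation state of +1 for silver.
Silver is a group-11 element; Ag(I) is therefore d¹⁰.
With 2 monodentate ligands the coordination number is 2.
A d¹⁰ ion with only two ligands adopts a linear arrangement (sp hybridisation; no CFSE preference).

linear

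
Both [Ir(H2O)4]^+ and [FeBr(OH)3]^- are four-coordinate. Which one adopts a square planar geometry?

[Ir(H2O)4]^+

For [Ir(H2O)4]^+: Water is neutral; balancing the +1 overall charge requires Ir(I). Ir sits in group 9, so the d-electron count is 9 − 1 = 8. A 5d d⁸ ion has a large crystal-field splitting; square planar leaves the high-energy d_{x²−y²} orbital empty and maximises CFSE. → square planar.
For [FeBr(OH)3]^-: Ligand charges: each bromide is −1; each hydroxide is −1. With an overall charge of −1 the iron centre must be in the +3 oxidation state. Iron is a group-8 element; Fe(III) is therefore d⁵. A high-spin d⁵ ion has zero CFSE in either geometry, so four ligands adopt the sterically favoured tetrahedral geometry. → tetrahedral.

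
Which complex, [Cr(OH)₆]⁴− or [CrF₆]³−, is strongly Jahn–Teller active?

[Cr(OH)₆]⁴−

[Cr(OH)₆]⁴−: Ligand charges: each hydroxide is −1. With an overall charge of −4 the chromium centre must be in the +2 oxidation state. Chromium is a group-6 element; Cr(II) is therefore d⁴. Hydroxide is a weak-field ligand for a first-row metal, so the complex is high-spin. The t₂g³e_g¹ (high-spin) configuration has an unevenly filled e_g set; the Jahn–Teller theorem predicts a tetragonal distortion (typically axial elongation) to lift the degeneracy.
[CrF₆]³−: Each fluoride is −1; balancing the −3 overall charge requires Cr(III). Chromium is a group-6 element; Cr(III) is therefore d³. The d³ configuration leaves the e_g set evenly filled (or empty) — no strong Jahn–Teller driving force.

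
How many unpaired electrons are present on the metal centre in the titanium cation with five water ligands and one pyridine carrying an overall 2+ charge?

Summing ligand charges against the +2 overall charge gives an oxidation state of +2 for titanium.
Group 4 minus oxidation state 2 gives a d² configuration.
In an octahedral field the d² configuration is t₂g²e_g⁰ (only one arrangement possible), giving 2 unpaired electrons.

2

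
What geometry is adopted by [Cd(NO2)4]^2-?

tetrahedral

Summing ligand charges against the −2 overall charge gives an oxidation state of +2 for cadmium.
Cadmium is a group-12 element; Cd(II) is therefore d¹⁰.
With 4 monodentate ligands the coordination number is 4.
A d¹⁰ ion has no crystal-field stabilisation preference between square planar and tetrahedral, so four ligands adopt the sterically favoured tetrahedral geometry.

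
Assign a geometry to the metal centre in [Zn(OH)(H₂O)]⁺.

linear

Ligand charges: each hydroxide is −1; water is neutral. With an overall charge of +1 the zinc centre must be in the +2 oxidation state.
Zn sits in group 12, so the d-electron count is 12 − 2 = 10.
With 2 monodentate ligands the coordination number is 2.
A d¹⁰ ion with only two ligands adopts a linear arrangement (sp hybridisation; no CFSE preference).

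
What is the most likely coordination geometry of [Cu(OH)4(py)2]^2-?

octahedral

Ligand charges: each hydroxide is −1; pyridine is neutral. With an overall charge of −2 the copper centre must be in the +2 oxidation state.
Cu sits in group 11, so the d-electron count is 11 − 2 = 9.
With 6 monodentate ligands the coordination number is 6.
Six donors around a single metal centre give an octahedral coordination sphere.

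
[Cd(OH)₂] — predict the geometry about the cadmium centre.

linear

Ligand charges: each hydroxide is −1. With an overall charge of 0 the cadmium centre must be in the +2 oxidation state.
Cd sits in group 12, so the d-electron count is 12 − 2 = 10.
With 2 monodentate ligands the coordination number is 2.
A d¹⁰ ion with only two ligands adopts a linear arrangement (sp hybridisation; no CFSE preference).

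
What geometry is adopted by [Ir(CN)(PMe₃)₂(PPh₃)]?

Ligand charges: each cyanide is −1; trimethylphosphine is neutral; triphenylphosphine is neutral. With an overall charge of 0 the iridium centre must be in the +1 oxidation state.
Group 9 minus oxidation state 1 gives a d⁸ configuration.
With 4 monodentate ligands the coordination number is 4.
A 5d d⁸ ion has a large crystal-field splitting; square planar leaves the high-energy d_{x²−y²} orbital empty and maximises CFSE.

square planar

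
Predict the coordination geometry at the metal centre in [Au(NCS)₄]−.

square planar

Summing ligand charges against the −1 overall charge gives an oxidation state of +3 for gold.
Gold is a group-11 element; Au(III) is therefore d⁸.
Coordination number: 4.
A 5d d⁸ ion has a large crystal-field splitting; square planar leaves the high-energy d_{x²−y²} orbital empty and maximises CFSE.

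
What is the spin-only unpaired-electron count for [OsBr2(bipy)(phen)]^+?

1 unpaired electron

Summing ligand charges against the +1 overall charge gives an oxidation state of +3 for osmium.
Os sits in group 8, so the d-electron count is 8 − 3 = 5.
Counting donor atoms: 2×bromide (monodentate) → 2 donors; 1×2,2′-bipyridine (bidentate) → 2 donors; 1×1,10-phenanthroline (bidentate) → 2 donors. Coordination number = 6.
The spin state decides the count: a 5d ion has a large Δₒ and is invariably low-spin.
An octahedral low-spin d⁵ ion is t₂g⁵e_g⁰, giving 1 unpaired electron.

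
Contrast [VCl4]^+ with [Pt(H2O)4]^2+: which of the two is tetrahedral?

For [VCl4]^+: Each chloride is −1; balancing the +1 overall charge requires V(V). V sits in group 5, so the d-electron count is 5 − 5 = 0. A d⁰ ion has no crystal-field stabilisation preference between square planar and tetrahedral, so four ligands adopt the sterically favoured tetrahedral geometry. → tetrahedral.
For [Pt(H2O)4]^2+: Ligand charges: water is neutral. With an overall charge of +2 the platinum centre must be in the +2 oxidation state. Group 10 minus oxidation state 2 gives a d⁸ configuration. A 5d d⁸ ion has a large crystal-field splitting; square planar leaves the high-energy d_{x²−y²} orbital empty and maximises CFSE. → square planar.

[VCl4]^+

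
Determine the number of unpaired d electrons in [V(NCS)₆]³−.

Summing ligand charges against the −3 overall charge gives an oxidation state of +3 for vanadium.
V sits in group 5, so the d-electron count is 5 − 3 = 2.
In an octahedral field the d² configuration is t₂g²e_g⁰ (only one arrangement possible), giving 2 unpaired electrons.

2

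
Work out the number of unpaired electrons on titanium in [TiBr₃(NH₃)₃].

1 unpaired electron

Summing ligand charges against the 0 overall charge gives an oxidation state of +3 for titanium.
Ti sits in group 4, so the d-electron count is 4 − 3 = 1.
In an octahedral field the d¹ configuration is t₂g¹e_g⁰ (only one arrangement possible), giving 1 unpaired electron.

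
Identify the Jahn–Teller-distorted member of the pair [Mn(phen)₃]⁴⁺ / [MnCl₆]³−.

[MnCl₆]³−

[Mn(phen)₃]⁴⁺: Summing ligand charges against the +4 overall charge gives an oxidation state of +4 for manganese. Mn sits in group 7, so the d-electron count is 7 − 4 = 3. The d³ configuration leaves the e_g set evenly filled (or empty) — no strong Jahn–Teller driving force.
[MnCl₆]³−: Ligand charges: each chloride is −1. With an overall charge of −3 the manganese centre must be in the +3 oxidation state. Group 7 minus oxidation state 3 gives a d⁴ configuration. Chloride is a weak-field ligand for a first-row metal, so the complex is high-spin. The t₂g³e_g¹ (high-spin) configuration has an unevenly filled e_g set; the Jahn–Teller theorem predicts a tetragonal distortion (typically axial elongation) to lift the degeneracy.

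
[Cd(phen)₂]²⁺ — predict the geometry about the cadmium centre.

Ligand charges: 1,10-phenanthroline is neutral. With an overall charge of +2 the cadmium centre must be in the +2 oxidation state.
Cd sits in group 12, so the d-electron count is 12 − 2 = 10.
Counting donor atoms: 2×1,10-phenanthroline (bidentate) → 4 donors. Coordination number = 4.
A d¹⁰ ion has no crystal-field stabilisation preference between square planar and tetrahedral, so four ligands adopt the sterically favoured tetrahedral geometry.

tetrahedral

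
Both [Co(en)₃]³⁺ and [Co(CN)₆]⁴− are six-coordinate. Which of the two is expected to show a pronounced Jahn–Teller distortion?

[Co(CN)₆]⁴−

[Co(en)₃]³⁺: Summing ligand charges against the +3 overall charge gives an oxidation state of +3 for cobalt. Co sits in group 9, so the d-electron count is 9 − 3 = 6. Co(III) has an exceptionally large octahedral splitting and is low-spin with essentially every ligand except fluoride. The d⁶ configuration leaves the e_g set evenly filled (or empty) — no strong Jahn–Teller driving force.
[Co(CN)₆]⁴−: Summing ligand charges against the −4 overall charge gives an oxidation state of +2 for cobalt. Group 9 minus oxidation state 2 gives a d⁷ configuration. Cyanide is a strong-field ligand (high in the spectrochemical series) for a first-row metal, so the complex is low-spin. The t₂g⁶e_g¹ (low-spin) configuration has an unevenly filled e_g set; the Jahn–Teller theorem predicts a tetragonal distortion (typically axial elongation) to lift the degeneracy.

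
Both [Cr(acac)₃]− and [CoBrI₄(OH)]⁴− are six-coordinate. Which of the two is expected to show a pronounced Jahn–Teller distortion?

[Cr(acac)₃]−

[Cr(acac)₃]−: Summing ligand charges against the −1 overall charge gives an oxidation state of +2 for chromium. Chromium is a group-6 element; Cr(II) is therefore d⁴. Acetylacetonate is a weak-field ligand for a first-row metal, so the complex is high-spin. The t₂g³e_g¹ (high-spin) configuration has an unevenly filled e_g set; the Jahn–Teller theorem predicts a tetragonal distortion (typically axial elongation) to lift the degeneracy.
[CoBrI₄(OH)]⁴−: Ligand charges: each bromide is −1; each iodide is −1; each hydroxide is −1. With an overall charge of −4 the cobalt centre must be in the +2 oxidation state. Cobalt is a group-9 element; Co(II) is therefore d⁷. Bromide, hydroxide, and iodide are weak-field ligands for a first-row metal, so the complex is high-spin. The d⁷ configuration leaves the e_g set evenly filled (or empty) — no strong Jahn–Teller driving force.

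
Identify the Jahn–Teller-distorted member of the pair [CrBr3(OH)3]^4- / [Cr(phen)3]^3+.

[CrBr3(OH)3]^4-

[CrBr3(OH)3]^4-: Ligand charges: each bromide is −1; each hydroxide is −1. With an overall charge of −4 the chromium centre must be in the +2 oxidation state. Group 6 minus oxidation state 2 gives a d⁴ configuration. Bromide and hydroxide are weak-field ligands for a first-row metal, so the complex is high-spin. The t₂g³e_g¹ (high-spin) configuration has an unevenly filled e_g set; the Jahn–Teller theorem predicts a tetragonal distortion (typically axial elongation) to lift the degeneracy.
[Cr(phen)3]^3+: Ligand charges: 1,10-phenanthroline is neutral. With an overall charge of +3 the chromium centre must be in the +3 oxidation state. Cr sits in group 6, so the d-electron count is 6 − 3 = 3. The d³ configuration leaves the e_g set evenly filled (or empty) — no strong Jahn–Teller driving force.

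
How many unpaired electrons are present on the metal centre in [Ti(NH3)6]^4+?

0 unpaired electrons

Summing ligand charges against the +4 overall charge gives an oxidation state of +4 for titanium.
Titanium is a group-4 element; Ti(IV) is therefore d⁰.
In an octahedral field the d⁰ configuration is t₂g⁰e_g⁰, giving 0 unpaired electrons.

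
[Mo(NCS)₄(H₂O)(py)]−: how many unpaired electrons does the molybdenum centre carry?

Summing ligand charges against the −1 overall charge gives an oxidation state of +3 for molybdenum.
Mo sits in group 6, so the d-electron count is 6 − 3 = 3.
In an octahedral field the d³ configuration is t₂g³e_g⁰ (only one arrangement possible), giving 3 unpaired electrons.

3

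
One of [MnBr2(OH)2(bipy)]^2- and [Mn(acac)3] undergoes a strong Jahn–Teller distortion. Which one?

[MnBr2(OH)2(bipy)]^2-: Ligand charges: each bromide is −1; each hydroxide is −1; 2,2′-bipyridine is neutral. With an overall charge of −2 the manganese centre must be in the +2 oxidation state. Manganese is a group-7 element; Mn(II) is therefore d⁵. Bromide and hydroxide are weak-field ligands for a first-row metal, so the complex is high-spin. The d⁵ configuration leaves the e_g set evenly filled (or empty) — no strong Jahn–Teller driving force.
[Mn(acac)3]: Each acetylacetonate is −1; balancing the 0 overall charge requires Mn(III). Mn sits in group 7, so the d-electron count is 7 − 3 = 4. Acetylacetonate is a weak-field ligand for a first-row metal, so the complex is high-spin. The t₂g³e_g¹ (high-spin) configuration has an unevenly filled e_g set; the Jahn–Teller theorem predicts a tetragonal distortion (typically axial elongation) to lift the degeneracy.

[Mn(acac)3]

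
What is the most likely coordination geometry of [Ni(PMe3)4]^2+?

square planar

Trimethylphosphine is neutral; balancing the +2 overall charge requires Ni(II).
Nickel is a group-10 element; Ni(II) is therefore d⁸.
Coordination number: 4.
Trimethylphosphine is a strong-field ligand (high in the spectrochemical series).
A 3d d⁸ ion with strong-field ligands gains enough CFSE to favour square planar over tetrahedral.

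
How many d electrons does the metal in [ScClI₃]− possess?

Ligand charges: each chloride is −1; each iodide is −1. With an overall charge of −1 the scandium centre must be in the +3 oxidation state.
Sc sits in group 3, so the d-electron count is 3 − 3 = 0.

d0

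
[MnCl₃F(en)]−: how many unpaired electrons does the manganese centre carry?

4

Summing ligand charges against the −1 overall charge gives an oxidation state of +3 for manganese.
Group 7 minus oxidation state 3 gives a d⁴ configuration.
Counting donor atoms: 3×chloride (monodentate) → 3 donors; 1×fluoride (monodentate) → 1 donor; 1×ethylenediamine (bidentate) → 2 donors. Coordination number = 6.
The spin state decides the count: Chloride and fluoride are weak-field ligands for a first-row metal, so the complex is high-spin.
An octahedral high-spin d⁴ ion is t₂g³e_g¹, giving 4 unpaired electrons.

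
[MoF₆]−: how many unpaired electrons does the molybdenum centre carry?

1

Each fluoride is −1; balancing the −1 overall charge requires Mo(V).
Group 6 minus oxidation state 5 gives a d¹ configuration.
In an octahedral field the d¹ configuration is t₂g¹e_g⁰ (only one arrangement possible), giving 1 unpaired electron.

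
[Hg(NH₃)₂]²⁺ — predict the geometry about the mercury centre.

linear

Ligand charges: ammonia is neutral. With an overall charge of +2 the mercury centre must be in the +2 oxidation state.
Hg sits in group 12, so the d-electron count is 12 − 2 = 10.
With 2 monodentate ligands the coordination number is 2.
A d¹⁰ ion with only two ligands adopts a linear arrangement (sp hybridisation; no CFSE preference).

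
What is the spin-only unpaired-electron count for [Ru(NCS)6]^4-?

Summing ligand charges against the −4 overall charge gives an oxidation state of +2 for ruthenium.
Ru sits in group 8, so the d-electron count is 8 − 2 = 6.
The spin state decides the count: a 4d ion has a large Δₒ and is invariably low-spin.
An octahedral low-spin d⁶ ion is t₂g⁶e_g⁰, giving 0 unpaired electrons.

0 unpaired electrons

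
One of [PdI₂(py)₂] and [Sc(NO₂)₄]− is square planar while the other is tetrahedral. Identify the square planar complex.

[PdI₂(py)₂]

For [PdI₂(py)₂]: Each iodide is −1; pyridine is neutral; balancing the 0 overall charge requires Pd(II). Group 10 minus oxidation state 2 gives a d⁸ configuration. A 4d d⁸ ion has a large crystal-field splitting; square planar leaves the high-energy d_{x²−y²} orbital empty and maximises CFSE. → square planar.
For [Sc(NO₂)₄]−: Summing ligand charges against the −1 overall charge gives an oxidation state of +3 for scandium. Scandium is a group-3 element; Sc(III) is therefore d⁰. A d⁰ ion has no crystal-field stabilisation preference between square planar and tetrahedral, so four ligands adopt the sterically favoured tetrahedral geometry. → tetrahedral.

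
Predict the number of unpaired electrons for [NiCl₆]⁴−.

Each chloride is −1; balancing the −4 overall charge requires Ni(II).
Nickel is a group-10 element; Ni(II) is therefore d⁸.
In an octahedral field the d⁸ configuration is t₂g⁶e_g² (only one arrangement possible), giving 2 unpaired electrons.

2 unpaired electrons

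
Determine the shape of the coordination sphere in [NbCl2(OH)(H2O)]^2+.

Ligand charges: each chloride is −1; each hydroxide is −1; water is neutral. With an overall charge of +2 the niobium centre must be in the +5 oxidation state.
Nb sits in group 5, so the d-electron count is 5 − 5 = 0.
With 4 monodentate ligands the coordination number is 4.
A d⁰ ion has no crystal-field stabilisation preference between square planar and tetrahedral, so four ligands adopt the sterically favoured tetrahedral geometry.

tetrahedral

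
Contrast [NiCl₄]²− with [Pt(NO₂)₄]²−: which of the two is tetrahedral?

[NiCl₄]²−

For [NiCl₄]²−: Summing ligand charges against the −2 overall charge gives an oxidation state of +2 for nickel. Nickel is a group-10 element; Ni(II) is therefore d⁸. Chloride is a weak-field ligand. With weak-field ligands the CFSE gain from square planar is small, so a 3d d⁸ ion takes the sterically preferred tetrahedral geometry. → tetrahedral.
For [Pt(NO₂)₄]²−: Summing ligand charges against the −2 overall charge gives an oxidation state of +2 for platinum. Group 10 minus oxidation state 2 gives a d⁸ configuration. A 5d d⁸ ion has a large crystal-field splitting; square planar leaves the high-energy d_{x²−y²} orbital empty and maximises CFSE. → square planar.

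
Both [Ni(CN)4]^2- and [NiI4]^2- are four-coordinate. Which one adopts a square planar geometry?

[Ni(CN)4]^2-

For [Ni(CN)4]^2-: Ligand charges: each cyanide is −1. With an overall charge of −2 the nickel centre must be in the +2 oxidation state. Nickel is a group-10 element; Ni(II) is therefore d⁸. Cyanide is a strong-field ligand (high in the spectrochemical series). A 3d d⁸ ion with strong-field ligands gains enough CFSE to favour square planar over tetrahedral. → square planar.
For [NiI4]^2-: Summing ligand charges against the −2 overall charge gives an oxidation state of +2 for nickel. Ni sits in group 10, so the d-electron count is 10 − 2 = 8. Iodide is a weak-field ligand. With weak-field ligands the CFSE gain from square planar is small, so a 3d d⁸ ion takes the sterically preferred tetrahedral geometry. → tetrahedral.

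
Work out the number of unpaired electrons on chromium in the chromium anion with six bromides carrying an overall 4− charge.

Each bromide is −1; balancing the −4 overall charge requires Cr(II).
Group 6 minus oxidation state 2 gives a d⁴ configuration.
The spin state decides the count: Bromide is a weak-field ligand for a first-row metal, so the complex is high-spin.
An octahedral high-spin d⁴ ion is t₂g³e_g¹, giving 4 unpaired electrons.

4 unpaired electrons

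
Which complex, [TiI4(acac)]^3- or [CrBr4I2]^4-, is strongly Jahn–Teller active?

[TiI4(acac)]^3-: Summing ligand charges against the −3 overall charge gives an oxidation state of +2 for titanium. Group 4 minus oxidation state 2 gives a d² configuration. The d² configuration leaves the e_g set evenly filled (or empty) — no strong Jahn–Teller driving force.
[CrBr4I2]^4-: Summing ligand charges against the −4 overall charge gives an oxidation state of +2 for chromium. Group 6 minus oxidation state 2 gives a d⁴ configuration. Bromide and iodide are weak-field ligands for a first-row metal, so the complex is high-spin. The t₂g³e_g¹ (high-spin) configuration has an unevenly filled e_g set; the Jahn–Teller theorem predicts a tetragonal distortion (typically axial elongation) to lift the degeneracy.

[CrBr4I2]^4-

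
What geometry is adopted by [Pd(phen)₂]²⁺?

square planar

Ligand charges: 1,10-phenanthroline is neutral. With an overall charge of +2 the palladium centre must be in the +2 oxidation state.
Palladium is a group-10 element; Pd(II) is therefore d⁸.
Counting donor atoms: 2×1,10-phenanthroline (bidentate) → 4 donors. Coordination number = 4.
A 4d d⁸ ion has a large crystal-field splitting; square planar leaves the high-energy d_{x²−y²} orbital empty and maximises CFSE.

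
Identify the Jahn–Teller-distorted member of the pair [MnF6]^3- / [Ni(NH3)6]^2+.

[MnF6]^3-: Ligand charges: each fluoride is −1. With an overall charge of −3 the manganese centre must be in the +3 oxidation state. Manganese is a group-7 element; Mn(III) is therefore d⁴. Fluoride is a weak-field ligand for a first-row metal, so the complex is high-spin. The t₂g³e_g¹ (high-spin) configuration has an unevenly filled e_g set; the Jahn–Teller theorem predicts a tetragonal distortion (typically axial elongation) to lift the degeneracy.
[Ni(NH3)6]^2+: Ammonia is neutral; balancing the +2 overall charge requires Ni(II). Nickel is a group-10 element; Ni(II) is therefore d⁸. The d⁸ configuration leaves the e_g set evenly filled (or empty) — no strong Jahn–Teller driving force.

[MnF6]^3-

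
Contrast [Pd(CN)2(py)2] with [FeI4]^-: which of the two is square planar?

For [Pd(CN)2(py)2]: Each cyanide is −1; pyridine is neutral; balancing the 0 overall charge requires Pd(II). Group 10 minus oxidation state 2 gives a d⁸ configuration. A 4d d⁸ ion has a large crystal-field splitting; square planar leaves the high-energy d_{x²−y²} orbital empty and maximises CFSE. → square planar.
For [FeI4]^-: Summing ligand charges against the −1 overall charge gives an oxidation state of +3 for iron. Fe sits in group 8, so the d-electron count is 8 − 3 = 5. A high-spin d⁵ ion has zero CFSE in either geometry, so four ligands adopt the sterically favoured tetrahedral geometry. → tetrahedral.

[Pd(CN)2(py)2]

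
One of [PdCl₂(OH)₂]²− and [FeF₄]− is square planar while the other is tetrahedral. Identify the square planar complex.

[PdCl₂(OH)₂]²−

For [PdCl₂(OH)₂]²−: Ligand charges: each chloride is −1; each hydroxide is −1. With an overall charge of −2 the palladium centre must be in the +2 oxidation state. Pd sits in group 10, so the d-electron count is 10 − 2 = 8. A 4d d⁸ ion has a large crystal-field splitting; square planar leaves the high-energy d_{x²−y²} orbital empty and maximises CFSE. → square planar.
For [FeF₄]−: Each fluoride is −1; balancing the −1 overall charge requires Fe(III). Iron is a group-8 element; Fe(III) is therefore d⁵. A high-spin d⁵ ion has zero CFSE in either geometry, so four ligands adopt the sterically favoured tetrahedral geometry. → tetrahedral.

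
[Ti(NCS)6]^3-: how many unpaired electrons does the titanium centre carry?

Ligand charges: each isothiocyanate is −1. With an overall charge of −3 the titanium centre must be in the +3 oxidation state.
Ti sits in group 4, so the d-electron count is 4 − 3 = 1.
In an octahedral field the d¹ configuration is t₂g¹e_g⁰ (only one arrangement possible), giving 1 unpaired electron.

1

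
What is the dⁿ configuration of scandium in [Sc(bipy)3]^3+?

Ligand charges: 2,2′-bipyridine is neutral. With an overall charge of +3 the scandium centre must be in the +3 oxidation state.
Scandium is a group-3 element; Sc(III) is therefore d⁰.

d0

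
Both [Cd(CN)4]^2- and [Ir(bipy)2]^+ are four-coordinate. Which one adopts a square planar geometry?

For [Cd(CN)4]^2-: Each cyanide is −1; balancing the −2 overall charge requires Cd(II). Group 12 minus oxidation state 2 gives a d¹⁰ configuration. A d¹⁰ ion has no crystal-field stabilisation preference between square planar and tetrahedral, so four ligands adopt the sterically favoured tetrahedral geometry. → tetrahedral.
For [Ir(bipy)2]^+: Summing ligand charges against the +1 overall charge gives an oxidation state of +1 for iridium. Group 9 minus oxidation state 1 gives a d⁸ configuration. A 5d d⁸ ion has a large crystal-field splitting; square planar leaves the high-energy d_{x²−y²} orbital empty and maximises CFSE. → square planar.

[Ir(bipy)2]^+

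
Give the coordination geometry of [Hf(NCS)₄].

tetrahedral

Each isothiocyanate is −1; balancing the 0 overall charge requires Hf(IV).
Hafnium is a group-4 element; Hf(IV) is therefore d⁰.
With 4 monodentate ligands the coordination number is 4.
A d⁰ ion has no crystal-field stabilisation preference between square planar and tetrahedral, so four ligands adopt the sterically favoured tetrahedral geometry.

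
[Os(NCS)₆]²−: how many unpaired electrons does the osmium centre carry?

2

Each isothiocyanate is −1; balancing the −2 overall charge requires Os(IV).
Osmium is a group-8 element; Os(IV) is therefore d⁴.
The spin state decides the count: a 5d ion has a large Δₒ and is invariably low-spin.
An octahedral low-spin d⁴ ion is t₂g⁴e_g⁰, giving 2 unpaired electrons.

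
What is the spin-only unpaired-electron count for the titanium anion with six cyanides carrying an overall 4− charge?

Summing ligand charges against the −4 overall charge gives an oxidation state of +2 for titanium.
Ti sits in group 4, so the d-electron count is 4 − 2 = 2.
In an octahedral field the d² configuration is t₂g²e_g⁰ (only one arrangement possible), giving 2 unpaired electrons.

2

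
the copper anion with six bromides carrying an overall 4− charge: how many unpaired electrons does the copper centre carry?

Each bromide is −1; balancing the −4 overall charge requires Cu(II).
Copper is a group-11 element; Cu(II) is therefore d⁹.
In an octahedral field the d⁹ configuration is t₂g⁶e_g³ (only one arrangement possible), giving 1 unpaired electron.

1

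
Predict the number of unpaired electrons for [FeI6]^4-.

4 unpaired electrons

Each iodide is −1; balancing the −4 overall charge requires Fe(II).
Fe sits in group 8, so the d-electron count is 8 − 2 = 6.
The spin state decides the count: Iodide is a weak-field ligand for a first-row metal, so the complex is high-spin.
An octahedral high-spin d⁶ ion is t₂g⁴e_g², giving 4 unpaired electrons.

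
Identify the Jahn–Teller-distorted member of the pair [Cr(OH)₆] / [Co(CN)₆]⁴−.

[Co(CN)₆]⁴−

[Cr(OH)₆]: Summing ligand charges against the 0 overall charge gives an oxidation state of +6 for chromium. Group 6 minus oxidation state 6 gives a d⁰ configuration. The d⁰ configuration leaves the e_g set evenly filled (or empty) — no strong Jahn–Teller driving force.
[Co(CN)₆]⁴−: Ligand charges: each cyanide is −1. With an overall charge of −4 the cobalt centre must be in the +2 oxidation state. Co sits in group 9, so the d-electron count is 9 − 2 = 7. Cyanide is a strong-field ligand (high in the spectrochemical series) for a first-row metal, so the complex is low-spin. The t₂g⁶e_g¹ (low-spin) configuration has an unevenly filled e_g set; the Jahn–Teller theorem predicts a tetragonal distortion (typically axial elongation) to lift the degeneracy.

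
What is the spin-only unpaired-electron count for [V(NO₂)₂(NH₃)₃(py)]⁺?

2

Each nitro (N-bound nitrite) is −1; ammonia is neutral; pyridine is neutral; balancing the +1 overall charge requires V(III).
Vanadium is a group-5 element; V(III) is therefore d².
In an octahedral field the d² configuration is t₂g²e_g⁰ (only one arrangement possible), giving 2 unpaired electrons.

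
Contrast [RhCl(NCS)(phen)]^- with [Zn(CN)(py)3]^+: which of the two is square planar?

For [RhCl(NCS)(phen)]^-: Ligand charges: each chloride is −1; each isothiocyanate is −1; 1,10-phenanthroline is neutral. With an overall charge of −1 the rhodium centre must be in the +1 oxidation state. Rhodium is a group-9 element; Rh(I) is therefore d⁸. A 4d d⁸ ion has a large crystal-field splitting; square planar leaves the high-energy d_{x²−y²} orbital empty and maximises CFSE. → square planar.
For [Zn(CN)(py)3]^+: Summing ligand charges against the +1 overall charge gives an oxidation state of +2 for zinc. Zinc is a group-12 element; Zn(II) is therefore d¹⁰. A d¹⁰ ion has no crystal-field stabilisation preference between square planar and tetrahedral, so four ligands adopt the sterically favoured tetrahedral geometry. → tetrahedral.

[RhCl(NCS)(phen)]^-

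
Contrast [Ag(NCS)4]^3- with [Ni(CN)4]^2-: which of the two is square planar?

For [Ag(NCS)4]^3-: Each isothiocyanate is −1; balancing the −3 overall charge requires Ag(I). Group 11 minus oxidation state 1 gives a d¹⁰ configuration. A d¹⁰ ion has no crystal-field stabilisation preference between square planar and tetrahedral, so four ligands adopt the sterically favoured tetrahedral geometry. → tetrahedral.
For [Ni(CN)4]^2-: Ligand charges: each cyanide is −1. With an overall charge of −2 the nickel centre must be in the +2 oxidation state. Nickel is a group-10 element; Ni(II) is therefore d⁸. Cyanide is a strong-field ligand (high in the spectrochemical series). A 3d d⁸ ion with strong-field ligands gains enough CFSE to favour square planar over tetrahedral. → square planar.

[Ni(CN)4]^2-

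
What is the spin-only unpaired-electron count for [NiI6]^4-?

Summing ligand charges against the −4 overall charge gives an oxidation state of +2 for nickel.
Nickel is a group-10 element; Ni(II) is therefore d⁸.
In an octahedral field the d⁸ configuration is t₂g⁶e_g² (only one arrangement possible), giving 2 unpaired electrons.

2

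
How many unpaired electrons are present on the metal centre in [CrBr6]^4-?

Summing ligand charges against the −4 overall charge gives an oxidation state of +2 for chromium.
Group 6 minus oxidation state 2 gives a d⁴ configuration.
The spin state decides the count: Bromide is a weak-field ligand for a first-row metal, so the complex is high-spin.
An octahedral high-spin d⁴ ion is t₂g³e_g¹, giving 4 unpaired electrons.

4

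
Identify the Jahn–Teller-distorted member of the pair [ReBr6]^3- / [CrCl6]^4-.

[CrCl6]^4-

[ReBr6]^3-: Summing ligand charges against the −3 overall charge gives an oxidation state of +3 for rhenium. Group 7 minus oxidation state 3 gives a d⁴ configuration. A 5d ion has a large Δₒ and is invariably low-spin. The d⁴ configuration leaves the e_g set evenly filled (or empty) — no strong Jahn–Teller driving force.
[CrCl6]^4-: Summing ligand charges against the −4 overall charge gives an oxidation state of +2 for chromium. Chromium is a group-6 element; Cr(II) is therefore d⁴. Chloride is a weak-field ligand for a first-row metal, so the complex is high-spin. The t₂g³e_g¹ (high-spin) configuration has an unevenly filled e_g set; the Jahn–Teller theorem predicts a tetragonal distortion (typically axial elongation) to lift the degeneracy.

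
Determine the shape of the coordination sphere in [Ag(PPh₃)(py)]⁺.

linear

Triphenylphosphine is neutral; pyridine is neutral; balancing the +1 overall charge requires Ag(I).
Ag sits in group 11, so the d-electron count is 11 − 1 = 10.
Coordination number: 2.
A d¹⁰ ion with only two ligands adopts a linear arrangement (sp hybridisation; no CFSE preference).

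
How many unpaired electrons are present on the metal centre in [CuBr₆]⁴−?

1 unpaired electron

Ligand charges: each bromide is −1. With an overall charge of −4 the copper centre must be in the +2 oxidation state.
Cu sits in group 11, so the d-electron count is 11 − 2 = 9.
In an octahedral field the d⁹ configuration is t₂g⁶e_g³ (only one arrangement possible), giving 1 unpaired electron.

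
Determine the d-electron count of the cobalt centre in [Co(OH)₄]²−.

Ligand charges: each hydroxide is −1. With an overall charge of −2 the cobalt centre must be in the +2 oxidation state.
Co sits in group 9, so the d-electron count is 9 − 2 = 7.

d⁷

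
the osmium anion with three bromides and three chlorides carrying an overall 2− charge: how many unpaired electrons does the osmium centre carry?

2

Summing ligand charges against the −2 overall charge gives an oxidation state of +4 for osmium.
Osmium is a group-8 element; Os(IV) is therefore d⁴.
The spin state decides the count: a 5d ion has a large Δₒ and is invariably low-spin.
An octahedral low-spin d⁴ ion is t₂g⁴e_g⁰, giving 2 unpaired electrons.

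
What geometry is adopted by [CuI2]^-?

Summing ligand charges against the −1 overall charge gives an oxidation state of +1 for copper.
Group 11 minus oxidation state 1 gives a d¹⁰ configuration.
With 2 monodentate ligands the coordination number is 2.
A d¹⁰ ion with only two ligands adopts a linear arrangement (sp hybridisation; no CFSE preference).

linear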